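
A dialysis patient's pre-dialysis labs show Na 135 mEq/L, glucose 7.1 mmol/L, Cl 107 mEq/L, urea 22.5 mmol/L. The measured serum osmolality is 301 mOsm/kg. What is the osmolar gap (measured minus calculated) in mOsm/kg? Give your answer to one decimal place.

1.4 mOsm/kg

Calculated osmolality = 2·Na + glucose + urea
= 2·135 + 7.1 + 22.5
= 270 + 7.10 + 22.50
= 299.6 mOsm/kg ≈ 299.6 mOsm/kg
Osmolar gap = measured − calculated = 301 − 299.6 = 1.4 mOsm/kg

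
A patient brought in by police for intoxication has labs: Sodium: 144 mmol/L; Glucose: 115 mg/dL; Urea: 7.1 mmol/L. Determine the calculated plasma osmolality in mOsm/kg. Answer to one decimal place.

301.5 mOsm/kg

Calculated osmolality = 2·Na + glucose/18 + urea
= 2·144 + 115/18 + 7.1
= 288 + 6.39 + 7.10
= 301.49 mOsm/kg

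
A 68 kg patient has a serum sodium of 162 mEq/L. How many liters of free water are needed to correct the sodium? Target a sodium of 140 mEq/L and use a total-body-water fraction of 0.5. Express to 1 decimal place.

TBW = 0.5 · 68 = 34 L
Free water deficit = TBW · (Na/140 − 1)
= 34 · (162/140 − 1)
= 34 · 0.1571
= 5.34 L

5.3 L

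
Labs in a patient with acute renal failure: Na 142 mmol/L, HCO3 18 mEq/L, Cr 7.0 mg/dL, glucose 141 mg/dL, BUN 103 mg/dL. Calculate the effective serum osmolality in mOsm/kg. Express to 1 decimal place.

291.8 mOsm/kg

Effective osmolality excludes urea (freely permeant across cell membranes):
2·Na + glucose/18
= 2·142 + 141/18
= 284 + 7.83
= 291.83 mOsm/kg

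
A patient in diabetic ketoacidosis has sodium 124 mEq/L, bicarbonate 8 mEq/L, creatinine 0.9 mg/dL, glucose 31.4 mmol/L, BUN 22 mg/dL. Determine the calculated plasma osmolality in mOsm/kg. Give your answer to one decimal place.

287.3 mOsm/kg

Calculated osmolality = 2·Na + glucose + BUN/2.8
= 2·124 + 31.4 + 22/2.8
= 248 + 31.40 + 7.86
= 287.26 mOsm/kg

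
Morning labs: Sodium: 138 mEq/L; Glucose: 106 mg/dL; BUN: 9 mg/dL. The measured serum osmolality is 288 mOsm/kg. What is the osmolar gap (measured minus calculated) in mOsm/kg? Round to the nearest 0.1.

Calculated osmolality = 2·Na + glucose/18 + BUN/2.8
= 2·138 + 106/18 + 9/2.8
= 276 + 5.89 + 3.21
= 285.1 mOsm/kg ≈ 285.1 mOsm/kg
Osmolar gap = measured − calculated = 288 − 285.1 = 2.9 mOsm/kg

2.9 mOsm/kg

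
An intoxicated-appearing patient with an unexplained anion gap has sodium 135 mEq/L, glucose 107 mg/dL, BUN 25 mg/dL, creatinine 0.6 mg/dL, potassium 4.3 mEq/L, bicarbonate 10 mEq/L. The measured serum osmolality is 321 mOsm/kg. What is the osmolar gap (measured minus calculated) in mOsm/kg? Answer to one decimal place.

36.1 mOsm/kg

Calculated osmolality = 2·Na + glucose/18 + BUN/2.8
= 2·135 + 107/18 + 25/2.8
= 270 + 5.94 + 8.93
= 284.87 mOsm/kg ≈ 284.9 mOsm/kg
Osmolar gap = measured − calculated = 321 − 284.9 = 36.1 mOsm/kg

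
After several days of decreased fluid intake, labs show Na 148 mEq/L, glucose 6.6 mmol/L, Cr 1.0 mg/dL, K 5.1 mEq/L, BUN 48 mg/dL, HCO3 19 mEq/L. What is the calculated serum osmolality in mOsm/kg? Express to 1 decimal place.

319.7 mOsm/kg

Calculated osmolality = 2·Na + glucose + BUN/2.8
= 2·148 + 6.6 + 48/2.8
= 296 + 6.60 + 17.14
= 319.74 mOsm/kg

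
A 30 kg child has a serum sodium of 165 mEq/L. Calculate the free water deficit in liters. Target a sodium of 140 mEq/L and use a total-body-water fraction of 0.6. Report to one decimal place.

TBW = 0.6 · 30 = 18 L
Free water deficit = TBW · (Na/140 − 1)
= 18 · (165/140 − 1)
= 18 · 0.1786
= 3.21 L

3.2 L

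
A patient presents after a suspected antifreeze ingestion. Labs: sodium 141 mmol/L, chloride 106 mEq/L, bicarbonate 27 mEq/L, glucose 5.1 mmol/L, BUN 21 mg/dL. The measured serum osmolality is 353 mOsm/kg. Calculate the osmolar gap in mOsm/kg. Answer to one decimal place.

Calculated osmolality = 2·Na + glucose + BUN/2.8
= 2·141 + 5.1 + 21/2.8
= 282 + 5.10 + 7.50
= 294.6 mOsm/kg ≈ 294.6 mOsm/kg
Osmolar gap = measured − calculated = 353 − 294.6 = 58.4 mOsm/kg

58.4 mOsm/kg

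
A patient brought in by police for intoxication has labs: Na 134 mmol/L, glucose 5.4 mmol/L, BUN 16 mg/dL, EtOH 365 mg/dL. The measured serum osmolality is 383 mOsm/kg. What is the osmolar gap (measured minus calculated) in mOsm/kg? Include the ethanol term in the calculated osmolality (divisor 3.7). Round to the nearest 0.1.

5.2 mOsm/kg

Calculated osmolality = 2·Na + glucose + BUN/2.8 + ethanol/3.7
= 2·134 + 5.4 + 16/2.8 + 365/3.7
= 268 + 5.40 + 5.71 + 98.65
= 377.76 mOsm/kg ≈ 377.8 mOsm/kg
Osmolar gap = measured − calculated = 383 − 377.8 = 5.2 mOsm/kg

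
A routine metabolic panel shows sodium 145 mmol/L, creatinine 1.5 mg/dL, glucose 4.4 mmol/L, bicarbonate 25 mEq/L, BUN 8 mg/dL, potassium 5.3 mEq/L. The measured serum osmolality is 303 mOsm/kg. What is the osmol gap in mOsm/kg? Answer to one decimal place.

Calculated osmolality = 2·Na + glucose + BUN/2.8
= 2·145 + 4.4 + 8/2.8
= 290 + 4.40 + 2.86
= 297.26 mOsm/kg ≈ 297.3 mOsm/kg
Osmolar gap = measured − calculated = 303 − 297.3 = 5.7 mOsm/kg

5.7 mOsm/kg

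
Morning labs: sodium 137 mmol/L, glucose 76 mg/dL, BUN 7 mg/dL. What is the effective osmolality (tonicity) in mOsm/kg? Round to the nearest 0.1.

Effective osmolality excludes urea (freely permeant across cell membranes):
2·Na + glucose/18
= 2·137 + 76/18
= 274 + 4.22
= 278.22 mOsm/kg

278.2 mOsm/kg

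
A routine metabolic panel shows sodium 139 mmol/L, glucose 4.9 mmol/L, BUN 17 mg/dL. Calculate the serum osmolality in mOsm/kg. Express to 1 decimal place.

289.0 mOsm/kg

Calculated osmolality = 2·Na + glucose + BUN/2.8
= 2·139 + 4.9 + 17/2.8
= 278 + 4.90 + 6.07
= 288.97 mOsm/kg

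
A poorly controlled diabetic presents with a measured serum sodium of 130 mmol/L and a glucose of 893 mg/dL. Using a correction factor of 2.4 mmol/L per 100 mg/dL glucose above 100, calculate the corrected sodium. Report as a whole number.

149 mmol/L

Corrected Na = measured Na + 2.4 · (glucose − 100)/100
= 130 + 2.4 · (893 − 100)/100
= 130 + 19
= 149 mmol/L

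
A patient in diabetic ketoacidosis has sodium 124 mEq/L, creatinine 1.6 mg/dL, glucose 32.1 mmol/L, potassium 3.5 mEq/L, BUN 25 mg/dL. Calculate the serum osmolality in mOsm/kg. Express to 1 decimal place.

Calculated osmolality = 2·Na + glucose + BUN/2.8
= 2·124 + 32.1 + 25/2.8
= 248 + 32.10 + 8.93
= 289.03 mOsm/kg

289.0 mOsm/kg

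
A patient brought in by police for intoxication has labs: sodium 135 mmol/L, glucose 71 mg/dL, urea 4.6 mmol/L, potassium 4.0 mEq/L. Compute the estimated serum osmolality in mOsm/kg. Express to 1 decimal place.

Calculated osmolality = 2·Na + glucose/18 + urea
= 2·135 + 71/18 + 4.6
= 270 + 3.94 + 4.60
= 278.54 mOsm/kg

278.5 mOsm/kg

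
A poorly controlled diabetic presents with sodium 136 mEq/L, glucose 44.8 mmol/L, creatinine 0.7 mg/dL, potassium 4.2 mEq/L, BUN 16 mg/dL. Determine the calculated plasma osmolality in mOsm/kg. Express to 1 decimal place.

322.5 mOsm/kg

Calculated osmolality = 2·Na + glucose + BUN/2.8
= 2·136 + 44.8 + 16/2.8
= 272 + 44.80 + 5.71
= 322.51 mOsm/kg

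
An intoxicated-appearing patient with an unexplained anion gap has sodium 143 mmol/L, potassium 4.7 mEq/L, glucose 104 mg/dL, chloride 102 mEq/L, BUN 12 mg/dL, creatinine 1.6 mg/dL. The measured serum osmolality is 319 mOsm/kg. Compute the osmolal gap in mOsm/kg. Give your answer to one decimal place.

22.9 mOsm/kg

Calculated osmolality = 2·Na + glucose/18 + BUN/2.8
= 2·143 + 104/18 + 12/2.8
= 286 + 5.78 + 4.29
= 296.07 mOsm/kg ≈ 296.1 mOsm/kg
Osmolar gap = measured − calculated = 319 − 296.1 = 22.9 mOsm/kg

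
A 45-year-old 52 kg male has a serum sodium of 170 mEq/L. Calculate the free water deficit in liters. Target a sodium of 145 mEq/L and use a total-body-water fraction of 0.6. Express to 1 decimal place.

5.4 L

TBW = 0.6 · 52 = 31.2 L
Free water deficit = TBW · (Na/145 − 1)
= 31.2 · (170/145 − 1)
= 31.2 · 0.1724
= 5.38 L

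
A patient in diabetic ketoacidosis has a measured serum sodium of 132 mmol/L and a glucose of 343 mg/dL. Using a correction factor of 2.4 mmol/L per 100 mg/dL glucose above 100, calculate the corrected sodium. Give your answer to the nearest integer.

138 mmol/L

Corrected Na = measured Na + 2.4 · (glucose − 100)/100
= 132 + 2.4 · (343 − 100)/100
= 132 + 5.8
= 137.8 mmol/L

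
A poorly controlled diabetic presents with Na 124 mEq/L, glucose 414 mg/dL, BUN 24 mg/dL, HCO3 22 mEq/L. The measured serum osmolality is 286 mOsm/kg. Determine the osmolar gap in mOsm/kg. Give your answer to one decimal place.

Calculated osmolality = 2·Na + glucose/18 + BUN/2.8
= 2·124 + 414/18 + 24/2.8
= 248 + 23 + 8.57
= 279.57 mOsm/kg ≈ 279.6 mOsm/kg
Osmolar gap = measured − calculated = 286 − 279.6 = 6.4 mOsm/kg

6.4 mOsm/kg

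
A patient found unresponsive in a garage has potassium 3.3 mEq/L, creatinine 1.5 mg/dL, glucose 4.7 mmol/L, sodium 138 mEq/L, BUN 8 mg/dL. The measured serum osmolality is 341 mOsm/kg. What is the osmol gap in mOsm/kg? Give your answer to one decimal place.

Calculated osmolality = 2·Na + glucose + BUN/2.8
= 2·138 + 4.7 + 8/2.8
= 276 + 4.70 + 2.86
= 283.56 mOsm/kg ≈ 283.6 mOsm/kg
Osmolar gap = measured − calculated = 341 − 283.6 = 57.4 mOsm/kg

57.4 mOsm/kg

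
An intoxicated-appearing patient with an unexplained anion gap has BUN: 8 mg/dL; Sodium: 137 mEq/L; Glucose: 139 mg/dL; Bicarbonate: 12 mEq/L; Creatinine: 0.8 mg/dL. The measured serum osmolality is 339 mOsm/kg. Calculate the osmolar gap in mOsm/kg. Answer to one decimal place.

54.4 mOsm/kg

Calculated osmolality = 2·Na + glucose/18 + BUN/2.8
= 2·137 + 139/18 + 8/2.8
= 274 + 7.72 + 2.86
= 284.58 mOsm/kg ≈ 284.6 mOsm/kg
Osmolar gap = measured − calculated = 339 − 284.6 = 54.4 mOsm/kg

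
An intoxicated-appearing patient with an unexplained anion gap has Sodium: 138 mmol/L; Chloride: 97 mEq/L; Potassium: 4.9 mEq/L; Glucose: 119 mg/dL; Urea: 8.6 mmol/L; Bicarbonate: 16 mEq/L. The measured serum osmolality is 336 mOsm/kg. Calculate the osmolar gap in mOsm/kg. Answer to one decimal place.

Calculated osmolality = 2·Na + glucose/18 + urea
= 2·138 + 119/18 + 8.6
= 276 + 6.61 + 8.60
= 291.21 mOsm/kg ≈ 291.2 mOsm/kg
Osmolar gap = measured − calculated = 336 − 291.2 = 44.8 mOsm/kg

44.8 mOsm/kg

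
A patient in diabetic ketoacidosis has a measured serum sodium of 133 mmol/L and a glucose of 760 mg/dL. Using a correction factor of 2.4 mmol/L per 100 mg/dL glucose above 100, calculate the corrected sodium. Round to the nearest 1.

Corrected Na = measured Na + 2.4 · (glucose − 100)/100
= 133 + 2.4 · (760 − 100)/100
= 133 + 15.8
= 148.8 mmol/L

149 mmol/L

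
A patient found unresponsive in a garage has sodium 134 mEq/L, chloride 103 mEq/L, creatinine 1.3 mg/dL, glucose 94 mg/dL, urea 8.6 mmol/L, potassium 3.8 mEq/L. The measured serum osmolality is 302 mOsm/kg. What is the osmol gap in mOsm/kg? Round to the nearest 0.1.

20.2 mOsm/kg

Calculated osmolality = 2·Na + glucose/18 + urea
= 2·134 + 94/18 + 8.6
= 268 + 5.22 + 8.60
= 281.82 mOsm/kg ≈ 281.8 mOsm/kg
Osmolar gap = measured − calculated = 302 − 281.8 = 20.2 mOsm/kg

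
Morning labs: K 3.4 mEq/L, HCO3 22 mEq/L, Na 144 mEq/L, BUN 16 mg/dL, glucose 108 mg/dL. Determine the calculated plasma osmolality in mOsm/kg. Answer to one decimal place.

Calculated osmolality = 2·Na + glucose/18 + BUN/2.8
= 2·144 + 108/18 + 16/2.8
= 288 + 6 + 5.71
= 299.71 mOsm/kg

299.7 mOsm/kg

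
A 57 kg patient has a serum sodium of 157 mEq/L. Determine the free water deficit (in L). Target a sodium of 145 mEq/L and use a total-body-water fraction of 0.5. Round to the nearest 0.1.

TBW = 0.5 · 57 = 28.5 L
Free water deficit = TBW · (Na/145 − 1)
= 28.5 · (157/145 − 1)
= 28.5 · 0.0828
= 2.36 L

2.4 L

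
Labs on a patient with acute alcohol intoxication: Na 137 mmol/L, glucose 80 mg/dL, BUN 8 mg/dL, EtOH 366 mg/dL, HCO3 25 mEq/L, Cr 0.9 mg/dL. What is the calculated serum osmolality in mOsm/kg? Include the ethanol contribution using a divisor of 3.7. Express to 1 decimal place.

380.2 mOsm/kg

Calculated osmolality = 2·Na + glucose/18 + BUN/2.8 + ethanol/3.7
= 2·137 + 80/18 + 8/2.8 + 366/3.7
= 274 + 4.44 + 2.86 + 98.92
= 380.22 mOsm/kg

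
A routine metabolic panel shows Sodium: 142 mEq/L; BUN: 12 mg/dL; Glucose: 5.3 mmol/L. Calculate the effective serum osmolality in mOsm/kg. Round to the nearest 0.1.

Effective osmolality excludes urea (freely permeant across cell membranes):
2·Na + glucose
= 2·142 + 5.3
= 284 + 5.3
= 289.3 mOsm/kg

289.3 mOsm/kg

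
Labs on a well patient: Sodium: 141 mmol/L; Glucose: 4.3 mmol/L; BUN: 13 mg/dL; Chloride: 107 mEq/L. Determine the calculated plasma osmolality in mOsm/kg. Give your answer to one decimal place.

Calculated osmolality = 2·Na + glucose + BUN/2.8
= 2·141 + 4.3 + 13/2.8
= 282 + 4.30 + 4.64
= 290.94 mOsm/kg

290.9 mOsm/kg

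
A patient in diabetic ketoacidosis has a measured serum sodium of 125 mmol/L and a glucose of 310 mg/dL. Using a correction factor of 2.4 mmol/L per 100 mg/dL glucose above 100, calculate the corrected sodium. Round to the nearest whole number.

130 mmol/L

Corrected Na = measured Na + 2.4 · (glucose − 100)/100
= 125 + 2.4 · (310 − 100)/100
= 125 + 5
= 130 mmol/L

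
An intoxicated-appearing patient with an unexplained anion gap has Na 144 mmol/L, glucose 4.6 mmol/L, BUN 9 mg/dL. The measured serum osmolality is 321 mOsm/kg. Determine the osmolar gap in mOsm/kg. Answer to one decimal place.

25.2 mOsm/kg

Calculated osmolality = 2·Na + glucose + BUN/2.8
= 2·144 + 4.6 + 9/2.8
= 288 + 4.60 + 3.21
= 295.81 mOsm/kg ≈ 295.8 mOsm/kg
Osmolar gap = measured − calculated = 321 − 295.8 = 25.2 mOsm/kg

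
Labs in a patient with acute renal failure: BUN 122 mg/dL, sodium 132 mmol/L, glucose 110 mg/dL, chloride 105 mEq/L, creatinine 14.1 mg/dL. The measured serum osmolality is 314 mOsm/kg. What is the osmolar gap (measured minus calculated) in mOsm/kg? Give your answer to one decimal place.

Calculated osmolality = 2·Na + glucose/18 + BUN/2.8
= 2·132 + 110/18 + 122/2.8
= 264 + 6.11 + 43.57
= 313.68 mOsm/kg ≈ 313.7 mOsm/kg
Osmolar gap = measured − calculated = 314 − 313.7 = 0.3 mOsm/kg

0.3 mOsm/kg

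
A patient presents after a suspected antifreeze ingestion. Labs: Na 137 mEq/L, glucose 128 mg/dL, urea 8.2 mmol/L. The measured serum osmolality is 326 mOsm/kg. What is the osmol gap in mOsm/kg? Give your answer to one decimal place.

36.7 mOsm/kg

Calculated osmolality = 2·Na + glucose/18 + urea
= 2·137 + 128/18 + 8.2
= 274 + 7.11 + 8.20
= 289.31 mOsm/kg ≈ 289.3 mOsm/kg
Osmolar gap = measured − calculated = 326 − 289.3 = 36.7 mOsm/kg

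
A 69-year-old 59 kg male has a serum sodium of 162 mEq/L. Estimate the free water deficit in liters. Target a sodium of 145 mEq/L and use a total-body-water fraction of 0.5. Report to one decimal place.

3.5 L

TBW = 0.5 · 59 = 29.5 L
Free water deficit = TBW · (Na/145 − 1)
= 29.5 · (162/145 − 1)
= 29.5 · 0.1172
= 3.46 L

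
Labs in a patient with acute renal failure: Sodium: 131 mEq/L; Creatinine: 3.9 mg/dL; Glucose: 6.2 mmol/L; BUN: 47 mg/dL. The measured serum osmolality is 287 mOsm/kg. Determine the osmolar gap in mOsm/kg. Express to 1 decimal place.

2.0 mOsm/kg

Calculated osmolality = 2·Na + glucose + BUN/2.8
= 2·131 + 6.2 + 47/2.8
= 262 + 6.20 + 16.79
= 284.99 mOsm/kg ≈ 285.0 mOsm/kg
Osmolar gap = measured − calculated = 287 − 285.0 = 2.0 mOsm/kg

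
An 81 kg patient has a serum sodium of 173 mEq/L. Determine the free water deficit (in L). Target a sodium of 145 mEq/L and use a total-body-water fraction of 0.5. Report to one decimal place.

7.8 L

TBW = 0.5 · 81 = 40.5 L
Free water deficit = TBW · (Na/145 − 1)
= 40.5 · (173/145 − 1)
= 40.5 · 0.1931
= 7.82 L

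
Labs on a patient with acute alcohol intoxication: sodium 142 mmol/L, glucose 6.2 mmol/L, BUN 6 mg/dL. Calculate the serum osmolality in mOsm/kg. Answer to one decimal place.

292.3 mOsm/kg

Calculated osmolality = 2·Na + glucose + BUN/2.8
= 2·142 + 6.2 + 6/2.8
= 284 + 6.20 + 2.14
= 292.34 mOsm/kg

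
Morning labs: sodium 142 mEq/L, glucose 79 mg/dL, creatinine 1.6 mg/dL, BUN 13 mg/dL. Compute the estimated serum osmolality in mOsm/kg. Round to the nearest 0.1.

Calculated osmolality = 2·Na + glucose/18 + BUN/2.8
= 2·142 + 79/18 + 13/2.8
= 284 + 4.39 + 4.64
= 293.03 mOsm/kg

293.0 mOsm/kg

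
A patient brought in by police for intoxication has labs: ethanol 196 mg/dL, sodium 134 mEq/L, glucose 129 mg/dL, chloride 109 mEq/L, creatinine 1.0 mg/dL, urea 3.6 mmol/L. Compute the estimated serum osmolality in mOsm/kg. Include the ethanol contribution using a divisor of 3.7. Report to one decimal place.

331.7 mOsm/kg

Calculated osmolality = 2·Na + glucose/18 + urea + ethanol/3.7
= 2·134 + 129/18 + 3.6 + 196/3.7
= 268 + 7.17 + 3.60 + 52.97
= 331.74 mOsm/kg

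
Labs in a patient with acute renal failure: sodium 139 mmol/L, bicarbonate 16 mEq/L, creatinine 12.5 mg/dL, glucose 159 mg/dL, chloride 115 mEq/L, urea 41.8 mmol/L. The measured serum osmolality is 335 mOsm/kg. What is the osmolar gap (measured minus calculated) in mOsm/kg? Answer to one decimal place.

6.4 mOsm/kg

Calculated osmolality = 2·Na + glucose/18 + urea
= 2·139 + 159/18 + 41.8
= 278 + 8.83 + 41.80
= 328.63 mOsm/kg ≈ 328.6 mOsm/kg
Osmolar gap = measured − calculated = 335 − 328.6 = 6.4 mOsm/kg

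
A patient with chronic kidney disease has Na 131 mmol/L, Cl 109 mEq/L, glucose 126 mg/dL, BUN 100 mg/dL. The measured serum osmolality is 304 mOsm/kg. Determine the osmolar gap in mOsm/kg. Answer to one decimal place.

-0.7 mOsm/kg

Calculated osmolality = 2·Na + glucose/18 + BUN/2.8
= 2·131 + 126/18 + 100/2.8
= 262 + 7 + 35.71
= 304.71 mOsm/kg ≈ 304.7 mOsm/kg
Osmolar gap = measured − calculated = 304 − 304.7 = -0.7 mOsm/kg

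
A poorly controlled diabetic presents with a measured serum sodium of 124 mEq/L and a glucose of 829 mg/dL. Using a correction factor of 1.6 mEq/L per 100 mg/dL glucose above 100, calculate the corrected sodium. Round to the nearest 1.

Corrected Na = measured Na + 1.6 · (glucose − 100)/100
= 124 + 1.6 · (829 − 100)/100
= 124 + 11.7
= 135.7 mEq/L

136 mEq/L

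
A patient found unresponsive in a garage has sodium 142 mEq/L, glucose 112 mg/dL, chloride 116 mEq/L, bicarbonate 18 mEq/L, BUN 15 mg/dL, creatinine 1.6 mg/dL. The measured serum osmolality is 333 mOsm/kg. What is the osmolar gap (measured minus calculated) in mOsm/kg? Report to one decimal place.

Calculated osmolality = 2·Na + glucose/18 + BUN/2.8
= 2·142 + 112/18 + 15/2.8
= 284 + 6.22 + 5.36
= 295.58 mOsm/kg ≈ 295.6 mOsm/kg
Osmolar gap = measured − calculated = 333 − 295.6 = 37.4 mOsm/kg

37.4 mOsm/kg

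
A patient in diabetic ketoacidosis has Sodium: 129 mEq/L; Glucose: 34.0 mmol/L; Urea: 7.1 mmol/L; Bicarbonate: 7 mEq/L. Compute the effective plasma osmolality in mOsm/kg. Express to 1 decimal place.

292.0 mOsm/kg

Effective osmolality excludes urea (freely permeant across cell membranes):
2·Na + glucose
= 2·129 + 34
= 258 + 34
= 292 mOsm/kg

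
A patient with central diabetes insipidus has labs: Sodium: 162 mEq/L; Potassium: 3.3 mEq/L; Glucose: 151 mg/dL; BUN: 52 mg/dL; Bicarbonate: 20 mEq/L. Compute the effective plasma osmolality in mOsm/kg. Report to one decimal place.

332.4 mOsm/kg

Effective osmolality excludes urea (freely permeant across cell membranes):
2·Na + glucose/18
= 2·162 + 151/18
= 324 + 8.39
= 332.39 mOsm/kg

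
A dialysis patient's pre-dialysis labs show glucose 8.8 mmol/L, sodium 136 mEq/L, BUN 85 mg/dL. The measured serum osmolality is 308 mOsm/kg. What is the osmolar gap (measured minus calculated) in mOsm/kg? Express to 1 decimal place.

Calculated osmolality = 2·Na + glucose + BUN/2.8
= 2·136 + 8.8 + 85/2.8
= 272 + 8.80 + 30.36
= 311.16 mOsm/kg ≈ 311.2 mOsm/kg
Osmolar gap = measured − calculated = 308 − 311.2 = -3.2 mOsm/kg

-3.2 mOsm/kg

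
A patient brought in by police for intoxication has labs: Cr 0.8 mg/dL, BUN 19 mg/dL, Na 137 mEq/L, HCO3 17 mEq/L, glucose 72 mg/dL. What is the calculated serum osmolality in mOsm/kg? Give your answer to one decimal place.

284.8 mOsm/kg

Calculated osmolality = 2·Na + glucose/18 + BUN/2.8
= 2·137 + 72/18 + 19/2.8
= 274 + 4 + 6.79
= 284.79 mOsm/kg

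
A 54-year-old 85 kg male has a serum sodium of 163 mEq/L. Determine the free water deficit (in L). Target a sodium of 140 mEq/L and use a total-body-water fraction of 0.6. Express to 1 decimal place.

8.4 L

TBW = 0.6 · 85 = 51 L
Free water deficit = TBW · (Na/140 − 1)
= 51 · (163/140 − 1)
= 51 · 0.1643
= 8.38 L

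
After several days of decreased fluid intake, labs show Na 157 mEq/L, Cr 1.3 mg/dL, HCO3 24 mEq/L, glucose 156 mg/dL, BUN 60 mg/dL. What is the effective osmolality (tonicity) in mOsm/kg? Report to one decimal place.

Effective osmolality excludes urea (freely permeant across cell membranes):
2·Na + glucose/18
= 2·157 + 156/18
= 314 + 8.67
= 322.67 mOsm/kg

322.7 mOsm/kg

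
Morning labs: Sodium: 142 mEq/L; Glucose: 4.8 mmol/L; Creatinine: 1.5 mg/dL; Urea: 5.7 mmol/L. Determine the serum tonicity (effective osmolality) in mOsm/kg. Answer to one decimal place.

Effective osmolality excludes urea (freely permeant across cell membranes):
2·Na + glucose
= 2·142 + 4.8
= 284 + 4.8
= 288.8 mOsm/kg

288.8 mOsm/kg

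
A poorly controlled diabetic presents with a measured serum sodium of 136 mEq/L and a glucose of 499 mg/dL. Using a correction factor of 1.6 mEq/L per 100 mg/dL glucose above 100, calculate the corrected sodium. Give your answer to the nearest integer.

Corrected Na = measured Na + 1.6 · (glucose − 100)/100
= 136 + 1.6 · (499 − 100)/100
= 136 + 6.4
= 142.4 mEq/L

142 mEq/L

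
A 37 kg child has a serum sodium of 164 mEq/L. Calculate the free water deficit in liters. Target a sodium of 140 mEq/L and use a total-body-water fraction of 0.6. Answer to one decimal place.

3.8 L

TBW = 0.6 · 37 = 22.2 L
Free water deficit = TBW · (Na/140 − 1)
= 22.2 · (164/140 − 1)
= 22.2 · 0.1714
= 3.81 L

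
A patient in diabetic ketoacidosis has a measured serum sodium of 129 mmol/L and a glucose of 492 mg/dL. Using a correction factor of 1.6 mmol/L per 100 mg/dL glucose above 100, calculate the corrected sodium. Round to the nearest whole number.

Corrected Na = measured Na + 1.6 · (glucose − 100)/100
= 129 + 1.6 · (492 − 100)/100
= 129 + 6.3
= 135.3 mmol/L

135 mmol/L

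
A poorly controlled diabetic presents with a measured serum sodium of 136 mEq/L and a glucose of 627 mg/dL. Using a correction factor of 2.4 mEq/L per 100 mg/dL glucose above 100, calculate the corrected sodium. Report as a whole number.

149 mEq/L

Corrected Na = measured Na + 2.4 · (glucose − 100)/100
= 136 + 2.4 · (627 − 100)/100
= 136 + 12.6
= 148.6 mEq/L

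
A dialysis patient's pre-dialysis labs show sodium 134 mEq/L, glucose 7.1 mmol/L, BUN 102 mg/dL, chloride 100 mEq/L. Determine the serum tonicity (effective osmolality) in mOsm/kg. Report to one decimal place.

275.1 mOsm/kg

Effective osmolality excludes urea (freely permeant across cell membranes):
2·Na + glucose
= 2·134 + 7.1
= 268 + 7.1
= 275.1 mOsm/kg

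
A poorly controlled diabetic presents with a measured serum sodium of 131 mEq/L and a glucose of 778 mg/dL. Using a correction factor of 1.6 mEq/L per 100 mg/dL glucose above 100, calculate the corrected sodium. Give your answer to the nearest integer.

142 mEq/L

Corrected Na = measured Na + 1.6 · (glucose − 100)/100
= 131 + 1.6 · (778 − 100)/100
= 131 + 10.8
= 141.8 mEq/L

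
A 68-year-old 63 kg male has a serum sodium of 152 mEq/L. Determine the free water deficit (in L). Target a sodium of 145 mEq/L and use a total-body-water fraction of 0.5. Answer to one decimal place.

1.5 L

TBW = 0.5 · 63 = 31.5 L
Free water deficit = TBW · (Na/145 − 1)
= 31.5 · (152/145 − 1)
= 31.5 · 0.0483
= 1.52 L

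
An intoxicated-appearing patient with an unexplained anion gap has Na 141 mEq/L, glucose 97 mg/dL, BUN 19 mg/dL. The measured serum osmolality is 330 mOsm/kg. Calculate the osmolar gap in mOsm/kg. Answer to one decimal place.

35.8 mOsm/kg

Calculated osmolality = 2·Na + glucose/18 + BUN/2.8
= 2·141 + 97/18 + 19/2.8
= 282 + 5.39 + 6.79
= 294.18 mOsm/kg ≈ 294.2 mOsm/kg
Osmolar gap = measured − calculated = 330 − 294.2 = 35.8 mOsm/kg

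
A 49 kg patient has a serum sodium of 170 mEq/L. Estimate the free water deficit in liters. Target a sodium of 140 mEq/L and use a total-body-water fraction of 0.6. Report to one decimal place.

TBW = 0.6 · 49 = 29.4 L
Free water deficit = TBW · (Na/140 − 1)
= 29.4 · (170/140 − 1)
= 29.4 · 0.2143
= 6.3 L

6.3 L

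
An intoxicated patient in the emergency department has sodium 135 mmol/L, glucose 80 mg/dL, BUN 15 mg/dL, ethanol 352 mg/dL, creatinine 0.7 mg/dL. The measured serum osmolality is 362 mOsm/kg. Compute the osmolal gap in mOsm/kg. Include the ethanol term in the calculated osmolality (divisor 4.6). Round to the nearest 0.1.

Calculated osmolality = 2·Na + glucose/18 + BUN/2.8 + ethanol/4.6
= 2·135 + 80/18 + 15/2.8 + 352/4.6
= 270 + 4.44 + 5.36 + 76.52
= 356.32 mOsm/kg ≈ 356.3 mOsm/kg
Osmolar gap = measured − calculated = 362 − 356.3 = 5.7 mOsm/kg

5.7 mOsm/kg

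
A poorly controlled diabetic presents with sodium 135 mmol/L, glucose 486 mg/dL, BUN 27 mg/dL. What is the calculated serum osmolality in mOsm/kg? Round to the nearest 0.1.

306.6 mOsm/kg

Calculated osmolality = 2·Na + glucose/18 + BUN/2.8
= 2·135 + 486/18 + 27/2.8
= 270 + 27 + 9.64
= 306.64 mOsm/kg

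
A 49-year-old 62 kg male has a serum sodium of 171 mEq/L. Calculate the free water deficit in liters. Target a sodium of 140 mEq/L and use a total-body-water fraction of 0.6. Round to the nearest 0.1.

TBW = 0.6 · 62 = 37.2 L
Free water deficit = TBW · (Na/140 − 1)
= 37.2 · (171/140 − 1)
= 37.2 · 0.2214
= 8.24 L

8.2 L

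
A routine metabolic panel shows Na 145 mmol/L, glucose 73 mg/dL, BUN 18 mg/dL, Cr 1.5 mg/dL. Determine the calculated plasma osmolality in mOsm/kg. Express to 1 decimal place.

Calculated osmolality = 2·Na + glucose/18 + BUN/2.8
= 2·145 + 73/18 + 18/2.8
= 290 + 4.06 + 6.43
= 300.49 mOsm/kg

300.5 mOsm/kg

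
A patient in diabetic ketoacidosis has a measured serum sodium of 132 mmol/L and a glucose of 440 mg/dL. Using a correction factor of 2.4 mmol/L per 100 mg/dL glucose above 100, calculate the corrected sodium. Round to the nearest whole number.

140 mmol/L

Corrected Na = measured Na + 2.4 · (glucose − 100)/100
= 132 + 2.4 · (440 − 100)/100
= 132 + 8.2
= 140.2 mmol/L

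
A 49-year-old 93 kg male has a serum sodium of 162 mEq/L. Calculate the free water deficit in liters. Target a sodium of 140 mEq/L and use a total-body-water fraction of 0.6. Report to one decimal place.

TBW = 0.6 · 93 = 55.8 L
Free water deficit = TBW · (Na/140 − 1)
= 55.8 · (162/140 − 1)
= 55.8 · 0.1571
= 8.77 L

8.8 L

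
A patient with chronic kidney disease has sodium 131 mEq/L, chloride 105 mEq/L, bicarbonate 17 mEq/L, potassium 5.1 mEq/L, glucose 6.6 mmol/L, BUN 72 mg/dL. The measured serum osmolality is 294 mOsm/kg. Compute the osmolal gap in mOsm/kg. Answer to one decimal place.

Calculated osmolality = 2·Na + glucose + BUN/2.8
= 2·131 + 6.6 + 72/2.8
= 262 + 6.60 + 25.71
= 294.31 mOsm/kg ≈ 294.3 mOsm/kg
Osmolar gap = measured − calculated = 294 − 294.3 = -0.3 mOsm/kg

-0.3 mOsm/kg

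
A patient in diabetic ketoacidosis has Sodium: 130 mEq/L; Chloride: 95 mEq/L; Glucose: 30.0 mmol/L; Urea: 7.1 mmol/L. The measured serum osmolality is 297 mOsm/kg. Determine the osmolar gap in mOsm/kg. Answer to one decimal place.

Calculated osmolality = 2·Na + glucose + urea
= 2·130 + 30 + 7.1
= 260 + 30 + 7.10
= 297.1 mOsm/kg ≈ 297.1 mOsm/kg
Osmolar gap = measured − calculated = 297 − 297.1 = -0.1 mOsm/kg

-0.1 mOsm/kg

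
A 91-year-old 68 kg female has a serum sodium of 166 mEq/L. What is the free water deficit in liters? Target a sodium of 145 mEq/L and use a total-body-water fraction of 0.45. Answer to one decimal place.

TBW = 0.45 · 68 = 30.6 L
Free water deficit = TBW · (Na/145 − 1)
= 30.6 · (166/145 − 1)
= 30.6 · 0.1448
= 4.43 L

4.4 L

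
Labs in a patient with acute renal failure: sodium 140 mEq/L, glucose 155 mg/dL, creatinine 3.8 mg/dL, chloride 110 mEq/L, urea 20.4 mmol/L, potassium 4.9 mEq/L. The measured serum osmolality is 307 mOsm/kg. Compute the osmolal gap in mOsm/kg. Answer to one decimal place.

-2.0 mOsm/kg

Calculated osmolality = 2·Na + glucose/18 + urea
= 2·140 + 155/18 + 20.4
= 280 + 8.61 + 20.40
= 309.01 mOsm/kg ≈ 309.0 mOsm/kg
Osmolar gap = measured − calculated = 307 − 309.0 = -2.0 mOsm/kg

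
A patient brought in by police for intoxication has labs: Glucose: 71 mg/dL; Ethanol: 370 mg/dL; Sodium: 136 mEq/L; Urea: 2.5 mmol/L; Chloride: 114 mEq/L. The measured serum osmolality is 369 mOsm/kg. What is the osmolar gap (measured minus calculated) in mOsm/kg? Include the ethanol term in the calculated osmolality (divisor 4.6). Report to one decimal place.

10.1 mOsm/kg

Calculated osmolality = 2·Na + glucose/18 + urea + ethanol/4.6
= 2·136 + 71/18 + 2.5 + 370/4.6
= 272 + 3.94 + 2.50 + 80.43
= 358.87 mOsm/kg ≈ 358.9 mOsm/kg
Osmolar gap = measured − calculated = 369 − 358.9 = 10.1 mOsm/kg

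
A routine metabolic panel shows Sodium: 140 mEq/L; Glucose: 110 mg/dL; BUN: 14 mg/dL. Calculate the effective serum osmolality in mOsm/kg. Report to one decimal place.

286.1 mOsm/kg

Effective osmolality excludes urea (freely permeant across cell membranes):
2·Na + glucose/18
= 2·140 + 110/18
= 280 + 6.11
= 286.11 mOsm/kg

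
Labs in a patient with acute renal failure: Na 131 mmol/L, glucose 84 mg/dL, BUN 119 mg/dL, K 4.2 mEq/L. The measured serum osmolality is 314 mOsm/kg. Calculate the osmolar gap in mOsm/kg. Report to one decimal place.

4.8 mOsm/kg

Calculated osmolality = 2·Na + glucose/18 + BUN/2.8
= 2·131 + 84/18 + 119/2.8
= 262 + 4.67 + 42.50
= 309.17 mOsm/kg ≈ 309.2 mOsm/kg
Osmolar gap = measured − calculated = 314 − 309.2 = 4.8 mOsm/kg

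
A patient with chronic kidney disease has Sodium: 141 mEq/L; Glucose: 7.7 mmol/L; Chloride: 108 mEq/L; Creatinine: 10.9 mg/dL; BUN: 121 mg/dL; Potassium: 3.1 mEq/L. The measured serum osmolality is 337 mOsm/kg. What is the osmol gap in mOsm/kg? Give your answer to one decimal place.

4.1 mOsm/kg

Calculated osmolality = 2·Na + glucose + BUN/2.8
= 2·141 + 7.7 + 121/2.8
= 282 + 7.70 + 43.21
= 332.91 mOsm/kg ≈ 332.9 mOsm/kg
Osmolar gap = measured − calculated = 337 − 332.9 = 4.1 mOsm/kg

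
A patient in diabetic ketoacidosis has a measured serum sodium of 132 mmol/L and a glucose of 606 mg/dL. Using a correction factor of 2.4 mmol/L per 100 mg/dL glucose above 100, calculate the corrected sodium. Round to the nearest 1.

144 mmol/L

Corrected Na = measured Na + 2.4 · (glucose − 100)/100
= 132 + 2.4 · (606 − 100)/100
= 132 + 12.1
= 144.1 mmol/L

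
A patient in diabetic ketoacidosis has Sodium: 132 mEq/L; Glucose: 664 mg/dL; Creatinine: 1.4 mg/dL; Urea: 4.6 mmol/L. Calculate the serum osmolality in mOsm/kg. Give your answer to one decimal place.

305.5 mOsm/kg

Calculated osmolality = 2·Na + glucose/18 + urea
= 2·132 + 664/18 + 4.6
= 264 + 36.89 + 4.60
= 305.49 mOsm/kg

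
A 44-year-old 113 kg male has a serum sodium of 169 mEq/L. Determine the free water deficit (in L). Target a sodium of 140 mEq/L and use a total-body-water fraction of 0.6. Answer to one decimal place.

14.0 L

TBW = 0.6 · 113 = 67.8 L
Free water deficit = TBW · (Na/140 − 1)
= 67.8 · (169/140 − 1)
= 67.8 · 0.2071
= 14.04 L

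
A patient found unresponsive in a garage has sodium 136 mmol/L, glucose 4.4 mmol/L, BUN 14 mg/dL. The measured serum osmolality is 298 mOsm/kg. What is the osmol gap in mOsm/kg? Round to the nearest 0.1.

16.6 mOsm/kg

Calculated osmolality = 2·Na + glucose + BUN/2.8
= 2·136 + 4.4 + 14/2.8
= 272 + 4.40 + 5
= 281.4 mOsm/kg ≈ 281.4 mOsm/kg
Osmolar gap = measured − calculated = 298 − 281.4 = 16.6 mOsm/kg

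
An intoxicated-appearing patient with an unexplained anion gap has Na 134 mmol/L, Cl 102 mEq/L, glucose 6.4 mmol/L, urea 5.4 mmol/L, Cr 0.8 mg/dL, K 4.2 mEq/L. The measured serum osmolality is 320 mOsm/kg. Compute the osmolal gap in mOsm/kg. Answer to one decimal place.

40.2 mOsm/kg

Calculated osmolality = 2·Na + glucose + urea
= 2·134 + 6.4 + 5.4
= 268 + 6.40 + 5.40
= 279.8 mOsm/kg ≈ 279.8 mOsm/kg
Osmolar gap = measured − calculated = 320 − 279.8 = 40.2 mOsm/kg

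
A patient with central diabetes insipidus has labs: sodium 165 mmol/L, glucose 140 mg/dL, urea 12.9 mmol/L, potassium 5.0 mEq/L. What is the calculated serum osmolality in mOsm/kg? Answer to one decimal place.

350.7 mOsm/kg

Calculated osmolality = 2·Na + glucose/18 + urea
= 2·165 + 140/18 + 12.9
= 330 + 7.78 + 12.90
= 350.68 mOsm/kg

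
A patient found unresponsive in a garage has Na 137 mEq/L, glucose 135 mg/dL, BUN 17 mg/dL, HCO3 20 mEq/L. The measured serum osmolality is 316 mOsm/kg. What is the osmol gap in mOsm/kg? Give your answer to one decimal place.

28.4 mOsm/kg

Calculated osmolality = 2·Na + glucose/18 + BUN/2.8
= 2·137 + 135/18 + 17/2.8
= 274 + 7.50 + 6.07
= 287.57 mOsm/kg ≈ 287.6 mOsm/kg
Osmolar gap = measured − calculated = 316 − 287.6 = 28.4 mOsm/kg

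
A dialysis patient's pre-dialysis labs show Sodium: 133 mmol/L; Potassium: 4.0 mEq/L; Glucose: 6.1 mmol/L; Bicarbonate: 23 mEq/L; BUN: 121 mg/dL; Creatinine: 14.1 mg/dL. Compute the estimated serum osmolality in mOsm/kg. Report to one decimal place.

315.3 mOsm/kg

Calculated osmolality = 2·Na + glucose + BUN/2.8
= 2·133 + 6.1 + 121/2.8
= 266 + 6.10 + 43.21
= 315.31 mOsm/kg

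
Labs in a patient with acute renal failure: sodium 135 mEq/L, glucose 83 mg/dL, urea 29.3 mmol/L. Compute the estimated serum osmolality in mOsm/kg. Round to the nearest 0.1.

Calculated osmolality = 2·Na + glucose/18 + urea
= 2·135 + 83/18 + 29.3
= 270 + 4.61 + 29.30
= 303.91 mOsm/kg

303.9 mOsm/kg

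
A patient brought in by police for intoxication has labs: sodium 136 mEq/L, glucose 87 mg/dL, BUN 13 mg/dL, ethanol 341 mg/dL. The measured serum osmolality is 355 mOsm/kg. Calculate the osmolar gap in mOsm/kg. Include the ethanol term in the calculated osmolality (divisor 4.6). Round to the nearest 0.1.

-0.6 mOsm/kg

Calculated osmolality = 2·Na + glucose/18 + BUN/2.8 + ethanol/4.6
= 2·136 + 87/18 + 13/2.8 + 341/4.6
= 272 + 4.83 + 4.64 + 74.13
= 355.6 mOsm/kg ≈ 355.6 mOsm/kg
Osmolar gap = measured − calculated = 355 − 355.6 = -0.6 mOsm/kg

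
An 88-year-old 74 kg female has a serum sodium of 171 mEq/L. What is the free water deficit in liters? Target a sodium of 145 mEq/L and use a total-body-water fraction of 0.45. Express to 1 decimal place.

TBW = 0.45 · 74 = 33.3 L
Free water deficit = TBW · (Na/145 − 1)
= 33.3 · (171/145 − 1)
= 33.3 · 0.1793
= 5.97 L

6.0 L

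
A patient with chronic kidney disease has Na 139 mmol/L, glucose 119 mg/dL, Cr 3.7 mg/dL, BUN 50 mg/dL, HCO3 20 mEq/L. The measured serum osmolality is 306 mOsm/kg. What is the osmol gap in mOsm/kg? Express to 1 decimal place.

Calculated osmolality = 2·Na + glucose/18 + BUN/2.8
= 2·139 + 119/18 + 50/2.8
= 278 + 6.61 + 17.86
= 302.47 mOsm/kg ≈ 302.5 mOsm/kg
Osmolar gap = measured − calculated = 306 − 302.5 = 3.5 mOsm/kg

3.5 mOsm/kg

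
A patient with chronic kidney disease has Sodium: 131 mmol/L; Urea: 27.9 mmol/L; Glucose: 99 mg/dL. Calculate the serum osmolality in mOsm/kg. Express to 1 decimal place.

295.4 mOsm/kg

Calculated osmolality = 2·Na + glucose/18 + urea
= 2·131 + 99/18 + 27.9
= 262 + 5.50 + 27.90
= 295.4 mOsm/kg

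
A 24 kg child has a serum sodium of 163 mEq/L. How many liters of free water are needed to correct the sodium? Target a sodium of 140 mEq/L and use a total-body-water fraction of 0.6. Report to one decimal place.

2.4 L

TBW = 0.6 · 24 = 14.4 L
Free water deficit = TBW · (Na/140 − 1)
= 14.4 · (163/140 − 1)
= 14.4 · 0.1643
= 2.37 L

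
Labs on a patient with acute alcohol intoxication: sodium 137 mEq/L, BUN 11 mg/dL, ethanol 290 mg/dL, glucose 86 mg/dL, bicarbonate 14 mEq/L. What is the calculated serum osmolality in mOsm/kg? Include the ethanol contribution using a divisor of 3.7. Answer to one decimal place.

361.1 mOsm/kg

Calculated osmolality = 2·Na + glucose/18 + BUN/2.8 + ethanol/3.7
= 2·137 + 86/18 + 11/2.8 + 290/3.7
= 274 + 4.78 + 3.93 + 78.38
= 361.09 mOsm/kg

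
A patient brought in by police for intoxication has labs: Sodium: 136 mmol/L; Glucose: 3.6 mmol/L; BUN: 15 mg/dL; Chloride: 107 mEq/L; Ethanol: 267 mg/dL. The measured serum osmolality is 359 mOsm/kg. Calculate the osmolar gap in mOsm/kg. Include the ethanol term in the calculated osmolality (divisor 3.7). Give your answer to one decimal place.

5.9 mOsm/kg

Calculated osmolality = 2·Na + glucose + BUN/2.8 + ethanol/3.7
= 2·136 + 3.6 + 15/2.8 + 267/3.7
= 272 + 3.60 + 5.36 + 72.16
= 353.12 mOsm/kg ≈ 353.1 mOsm/kg
Osmolar gap = measured − calculated = 359 − 353.1 = 5.9 mOsm/kg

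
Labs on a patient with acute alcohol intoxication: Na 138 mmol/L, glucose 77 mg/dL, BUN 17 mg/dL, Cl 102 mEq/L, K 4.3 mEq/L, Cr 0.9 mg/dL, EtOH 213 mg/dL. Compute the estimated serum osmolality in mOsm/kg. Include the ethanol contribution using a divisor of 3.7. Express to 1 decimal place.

343.9 mOsm/kg

Calculated osmolality = 2·Na + glucose/18 + BUN/2.8 + ethanol/3.7
= 2·138 + 77/18 + 17/2.8 + 213/3.7
= 276 + 4.28 + 6.07 + 57.57
= 343.92 mOsm/kg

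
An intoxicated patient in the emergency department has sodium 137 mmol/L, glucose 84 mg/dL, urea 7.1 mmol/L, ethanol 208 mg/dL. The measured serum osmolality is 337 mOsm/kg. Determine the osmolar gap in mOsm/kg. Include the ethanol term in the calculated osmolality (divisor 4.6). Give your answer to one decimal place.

Calculated osmolality = 2·Na + glucose/18 + urea + ethanol/4.6
= 2·137 + 84/18 + 7.1 + 208/4.6
= 274 + 4.67 + 7.10 + 45.22
= 330.99 mOsm/kg ≈ 331.0 mOsm/kg
Osmolar gap = measured − calculated = 337 − 331.0 = 6.0 mOsm/kg

6.0 mOsm/kg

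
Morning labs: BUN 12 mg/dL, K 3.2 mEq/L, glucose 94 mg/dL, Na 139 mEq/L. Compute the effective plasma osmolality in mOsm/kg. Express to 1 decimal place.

283.2 mOsm/kg

Effective osmolality excludes urea (freely permeant across cell membranes):
2·Na + glucose/18
= 2·139 + 94/18
= 278 + 5.22
= 283.22 mOsm/kg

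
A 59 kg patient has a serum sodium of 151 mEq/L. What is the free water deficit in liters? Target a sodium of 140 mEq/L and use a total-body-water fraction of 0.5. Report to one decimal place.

TBW = 0.5 · 59 = 29.5 L
Free water deficit = TBW · (Na/140 − 1)
= 29.5 · (151/140 − 1)
= 29.5 · 0.0786
= 2.32 L

2.3 L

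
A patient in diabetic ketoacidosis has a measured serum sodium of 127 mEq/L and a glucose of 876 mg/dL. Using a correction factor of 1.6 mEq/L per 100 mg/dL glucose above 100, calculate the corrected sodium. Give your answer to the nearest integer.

Corrected Na = measured Na + 1.6 · (glucose − 100)/100
= 127 + 1.6 · (876 − 100)/100
= 127 + 12.4
= 139.4 mEq/L

139 mEq/L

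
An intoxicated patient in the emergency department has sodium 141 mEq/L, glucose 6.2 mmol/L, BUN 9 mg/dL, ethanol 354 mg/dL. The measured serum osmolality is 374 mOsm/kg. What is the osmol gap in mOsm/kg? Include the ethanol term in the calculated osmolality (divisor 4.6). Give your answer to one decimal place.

Calculated osmolality = 2·Na + glucose + BUN/2.8 + ethanol/4.6
= 2·141 + 6.2 + 9/2.8 + 354/4.6
= 282 + 6.20 + 3.21 + 76.96
= 368.37 mOsm/kg ≈ 368.4 mOsm/kg
Osmolar gap = measured − calculated = 374 − 368.4 = 5.6 mOsm/kg

5.6 mOsm/kg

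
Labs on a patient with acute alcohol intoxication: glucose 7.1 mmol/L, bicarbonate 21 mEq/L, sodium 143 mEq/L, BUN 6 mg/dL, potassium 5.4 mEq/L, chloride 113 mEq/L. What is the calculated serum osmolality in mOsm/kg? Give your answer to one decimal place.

Calculated osmolality = 2·Na + glucose + BUN/2.8
= 2·143 + 7.1 + 6/2.8
= 286 + 7.10 + 2.14
= 295.24 mOsm/kg

295.2 mOsm/kg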